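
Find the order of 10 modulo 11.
Powers of 10 mod 11: 10^1≡10, 10^2≡1. ord_11(10) = 2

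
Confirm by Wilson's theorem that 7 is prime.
(6)! mod 7 = 6. Since this equals -1 mod 7, Wilson confirms 7 is prime.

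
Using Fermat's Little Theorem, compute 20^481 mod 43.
By Fermat: 20^{42} ≡ 1 mod 43. 481 ≡ 19 mod 42. So 20^{481} ≡ 20^{19} ≡ 33 mod 43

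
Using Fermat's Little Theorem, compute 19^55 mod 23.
By Fermat: 19^{22} ≡ 1 mod 23. 55 = 2×22 + 11. So 19^{55} ≡ 19^{11} ≡ 22 mod 23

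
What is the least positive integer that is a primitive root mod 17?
g = 3. For each prime q|16: 3^{8}≡16, none ≡ 1, so ord_17(3) = 16 and 3 is a primitive root.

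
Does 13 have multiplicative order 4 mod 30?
Powers of 13 mod 30: 13^1≡13, 13^2≡19, 13^3≡7, 13^4≡1. First k with 13^k≡1 is k=4. Yes, ord_30(13) = 4.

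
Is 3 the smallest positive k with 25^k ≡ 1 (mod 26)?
Powers of 25 mod 26: 25^1≡25, 25^2≡1. Already 25^2≡1, so the order is 2 < 3. No, the actual order is 2.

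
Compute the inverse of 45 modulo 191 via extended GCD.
Extended GCD: 45(17) + 191(-4) = 1. So 45^(-1) ≡ 17 (mod 191). Verify: 45 × 17 = 765 ≡ 1 (mod 191)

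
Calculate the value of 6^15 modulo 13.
Using Fermat: 6^{12} ≡ 1 mod 13. 15 ≡ 3 mod 12. So 6^{15} ≡ 6^{3} ≡ 8 mod 13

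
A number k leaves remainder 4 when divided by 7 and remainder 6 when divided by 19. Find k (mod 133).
M = 7 × 19 = 133. M₁ = 19, y₁ ≡ 3 (mod 7). M₂ = 7, y₂ ≡ 11 (mod 19). k = 4×19×3 + 6×7×11 ≡ 25 (mod 133)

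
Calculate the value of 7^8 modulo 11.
By repeated squaring mod 11: 7^{1}≡7, 7^{2}≡5, 7^{4}≡3, 7^{8}≡9. So 7^{8} ≡ 9 mod 11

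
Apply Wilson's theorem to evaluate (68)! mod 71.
(70)! = (68)! × (69) × (70) ≡ -1 (mod 71). So (68)! ≡ -1 × [(70)(69)]^(-1) ≡ 35 (mod 71)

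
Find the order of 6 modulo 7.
Powers of 6 mod 7: 6^1≡6, 6^2≡1. So the order of 6 is 2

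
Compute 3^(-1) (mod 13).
Since 13 is prime, by Fermat 3^(-1) ≡ 3^{11} ≡ 9 (mod 13). Verify: 3 × 9 = 27 ≡ 1 (mod 13)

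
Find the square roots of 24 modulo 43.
The square roots of 24 mod 43 are 14 and 29. Verify: 14² = 196 ≡ 24 mod 43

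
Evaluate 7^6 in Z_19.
By repeated squaring mod 19: 7^{1}≡7, 7^{2}≡11, 7^{4}≡7. Then 7^{6} = 7^{4+2} ≡ 7 × 11 ≡ 1 mod 19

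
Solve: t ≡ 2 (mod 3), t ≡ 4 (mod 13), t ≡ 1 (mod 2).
M = 3 × 13 × 2 = 78. M₁ = 26, y₁ ≡ 2 (mod 3). M₂ = 6, y₂ ≡ 11 (mod 13). M₃ = 39, y₃ ≡ 1 (mod 2). t = 2×26×2 + 4×6×11 + 1×39×1 ≡ 17 (mod 78)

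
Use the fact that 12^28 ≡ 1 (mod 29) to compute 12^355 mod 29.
By Fermat: 12^{28} ≡ 1 (mod 29). 355 ≡ 19 (mod 28). So 12^{355} ≡ 12^{19} ≡ 17 (mod 29)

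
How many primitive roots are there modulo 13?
A prime p has φ(p-1) primitive roots; here φ(12) = 4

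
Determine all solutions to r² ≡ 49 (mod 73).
The square roots of 49 mod 73 are 66 and 7. Verify: 66² = 4356 ≡ 49 (mod 73)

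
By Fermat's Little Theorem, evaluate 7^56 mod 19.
By Fermat: 7^{18} ≡ 1 (mod 19). 56 = 3×18 + 2. So 7^{56} ≡ 7^{2} ≡ 11 (mod 19)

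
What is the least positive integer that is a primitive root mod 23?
g = 5. Powers: [5, 2, 10, 4, 20, 8, 17, ...] generates all 22 non-zero residues.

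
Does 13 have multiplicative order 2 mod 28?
Powers of 13 mod 28: 13^1≡13, 13^2≡1. First k with 13^k≡1 is k=2. Yes, ord_28(13) = 2.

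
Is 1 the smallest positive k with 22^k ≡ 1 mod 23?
Powers of 22 mod 23: 22^1≡22, 22^2≡1. 22^1≡22≢1, so ord ≠ 1. No, the actual order is 2.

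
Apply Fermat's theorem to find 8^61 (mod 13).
By Fermat: 8^{12} ≡ 1 (mod 13). 61 = 5×12 + 1. So 8^{61} ≡ 8^{1} ≡ 8 (mod 13)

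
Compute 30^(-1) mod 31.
Since 31 is prime, by Fermat 30^(-1) ≡ 30^{29} ≡ 30 mod 31. Verify: 30 × 30 = 900 ≡ 1 mod 31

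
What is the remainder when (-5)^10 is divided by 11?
Using Fermat: (-5)^{10} ≡ 1 (mod 11). 10 ≡ 0 (mod 10). So (-5)^{10} ≡ (-5)^{0} ≡ 1 (mod 11)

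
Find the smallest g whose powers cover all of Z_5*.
g = 2. Powers: [2, 4, 3, 1] generates all 4 non-zero residues.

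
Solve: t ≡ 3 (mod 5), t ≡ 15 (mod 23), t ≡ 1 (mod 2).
M = 5 × 23 × 2 = 230. M₁ = 46, y₁ ≡ 1 (mod 5). M₂ = 10, y₂ ≡ 7 (mod 23). M₃ = 115, y₃ ≡ 1 (mod 2). t = 3×46×1 + 15×10×7 + 1×115×1 ≡ 153 (mod 230)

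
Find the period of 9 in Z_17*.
Powers of 9 mod 17: 9^1≡9, 9^2≡13, 9^3≡15, 9^4≡16, 9^5≡8, 9^6≡4, 9^7≡2, 9^8≡1. Order = 8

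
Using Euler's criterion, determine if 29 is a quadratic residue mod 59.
By Euler's criterion: 29^{29} ≡ 1 (mod 59). Since this equals 1, 29 is a QR.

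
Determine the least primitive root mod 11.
g = 2. Powers: [2, 4, 8, 5, 10, 9, ...] generates all 10 non-zero residues.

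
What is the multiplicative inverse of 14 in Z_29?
Since 29 is prime, by Fermat 14^(-1) ≡ 14^{27} ≡ 27 mod 29. Verify: 14 × 27 = 378 ≡ 1 mod 29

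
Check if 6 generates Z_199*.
ord_199(6) divides 198. For each prime q|198: 6^{99}≡198, 6^{66}≡92, 6^{18}≡63, none ≡ 1. So 6 has order 198 and is a primitive root mod 199.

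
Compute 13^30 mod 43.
By repeated squaring mod 43: 13^{1}≡13, 13^{2}≡40, 13^{4}≡9, 13^{8}≡38, 13^{16}≡25. Then 13^{30} = 13^{16+8+4+2} ≡ 25 × 38 × 9 × 40 ≡ 21 mod 43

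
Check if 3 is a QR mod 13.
By Euler's criterion: 3^{6} ≡ 1 mod 13. Since this equals 1, 3 is a QR.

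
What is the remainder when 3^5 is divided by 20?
By repeated squaring mod 20: 3^{1}≡3, 3^{2}≡9, 3^{4}≡1. Then 3^{5} = 3^{4+1} ≡ 1 × 3 ≡ 3 mod 20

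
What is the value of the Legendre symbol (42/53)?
(42/53) = 42^{26} mod 53 = 1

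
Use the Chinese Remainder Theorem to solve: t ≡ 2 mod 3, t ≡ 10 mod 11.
M = 3 × 11 = 33. M₁ = 11, y₁ ≡ 2 mod 3. M₂ = 3, y₂ ≡ 4 mod 11. t = 2×11×2 + 10×3×4 ≡ 32 mod 33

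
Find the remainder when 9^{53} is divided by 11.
By Fermat: 9^{10} ≡ 1 (mod 11). 53 = 5×10 + 3. So 9^{53} ≡ 9^{3} ≡ 3 (mod 11)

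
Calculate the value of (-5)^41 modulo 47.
By repeated squaring (mod 47): (-5)^{1}≡42, (-5)^{2}≡25, (-5)^{4}≡14, (-5)^{8}≡8, (-5)^{16}≡17, (-5)^{32}≡7. Then (-5)^{41} = (-5)^{32+8+1} ≡ 7 × 8 × 42 ≡ 2 (mod 47)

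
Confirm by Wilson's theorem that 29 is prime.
(28)! mod 29 = 28. Since this equals -1 mod 29, Wilson confirms 29 is prime.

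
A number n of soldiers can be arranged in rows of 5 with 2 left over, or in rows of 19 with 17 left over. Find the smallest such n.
M = 5 × 19 = 95. M₁ = 19, y₁ ≡ 4 mod 5. M₂ = 5, y₂ ≡ 4 mod 19. n = 2×19×4 + 17×5×4 ≡ 17 mod 95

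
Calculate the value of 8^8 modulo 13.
By repeated squaring mod 13: 8^{1}≡8, 8^{2}≡12, 8^{4}≡1, 8^{8}≡1. So 8^{8} ≡ 1 mod 13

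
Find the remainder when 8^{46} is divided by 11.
By Fermat: 8^{10} ≡ 1 mod 11. 46 = 4×10 + 6. So 8^{46} ≡ 8^{6} ≡ 3 mod 11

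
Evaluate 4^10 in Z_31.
By repeated squaring mod 31: 4^{1}≡4, 4^{2}≡16, 4^{4}≡8, 4^{8}≡2. Then 4^{10} = 4^{8+2} ≡ 2 × 16 ≡ 1 mod 31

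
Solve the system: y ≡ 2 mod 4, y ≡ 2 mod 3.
M = 4 × 3 = 12. M₁ = 3, y₁ ≡ 3 mod 4. M₂ = 4, y₂ ≡ 1 mod 3. y = 2×3×3 + 2×4×1 ≡ 2 mod 12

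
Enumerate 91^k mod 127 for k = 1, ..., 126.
91^1, 91^2, ..., 91^{126} mod 127: [91, 26, 80, 41, 48, 50, 105, 30, 63, 18, 114, 87, 43, 103, 102, 11, 112, 32, 118, 70, 20, 42, 12, 76, 58, 71, 111, 68, 92, 117, 106, 121, 89, 98, 28, 8, 93, 81, 5, 74, 3, 19, 78, 113, 123, 17, 23, 61, 90, 62, 54, 88, 7, 2, 55, 52, 33, 82, 96, 100, 83, 60, 126, 36, 101, 47, 86, 79, 77, 22, 97, 64, 109, 13, 40, 84, 24, 25, 116, 15, 95, 9, 57, 107, 85, 115, 51, 69, 56, 16, 59, 35, 10, 21, 6, 38, 29, 99, 119, 34, 46, 122, 53, 124, 108, 49, 14, 4, 110, 104, 66, 37, 65, 73, 39, 120, 125, 72, 75, 94, 45, 31, 27, 44, 67, 1]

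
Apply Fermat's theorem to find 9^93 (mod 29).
By Fermat: 9^{28} ≡ 1 (mod 29). 93 = 3×28 + 9. So 9^{93} ≡ 9^{9} ≡ 6 (mod 29)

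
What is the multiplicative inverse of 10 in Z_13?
Since 13 is prime, by Fermat 10^(-1) ≡ 10^{11} ≡ 4 (mod 13). Verify: 10 × 4 = 40 ≡ 1 (mod 13)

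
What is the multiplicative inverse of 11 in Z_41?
Since 41 is prime, by Fermat 11^(-1) ≡ 11^{39} ≡ 15 (mod 41). Verify: 11 × 15 = 165 ≡ 1 (mod 41)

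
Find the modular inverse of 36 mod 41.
Since 41 is prime, by Fermat 36^(-1) ≡ 36^{39} ≡ 8 mod 41. Verify: 36 × 8 = 288 ≡ 1 mod 41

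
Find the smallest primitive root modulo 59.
g = 2. Powers: [2, 4, 8, 16, 32, 5, ...] generates all 58 non-zero residues.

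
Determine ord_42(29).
Powers of 29 mod 42: 29^1≡29, 29^2≡1. Order = 2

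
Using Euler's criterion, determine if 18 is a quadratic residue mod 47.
By Euler's criterion: 18^{23} ≡ 1 mod 47. Since this equals 1, 18 is a QR.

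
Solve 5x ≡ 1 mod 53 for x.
Since 53 is prime, by Fermat 5^(-1) ≡ 5^{51} ≡ 32 mod 53. Verify: 5 × 32 = 160 ≡ 1 mod 53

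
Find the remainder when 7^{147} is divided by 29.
By Fermat: 7^{28} ≡ 1 (mod 29). 147 = 5×28 + 7. So 7^{147} ≡ 7^{7} ≡ 1 (mod 29)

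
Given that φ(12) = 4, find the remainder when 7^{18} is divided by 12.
By Euler: 7^{4} ≡ 1 (mod 12) since gcd(7, 12) = 1. 18 = 4×4 + 2. So 7^{18} ≡ 7^{2} ≡ 1 (mod 12)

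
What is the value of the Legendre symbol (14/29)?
(14/29) = 14^{14} mod 29 = -1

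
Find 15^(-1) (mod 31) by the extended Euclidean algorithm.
Extended GCD: 15(-2) + 31(1) = 1. So 15^(-1) ≡ -2 ≡ 29 (mod 31). Verify: 15 × 29 = 435 ≡ 1 (mod 31)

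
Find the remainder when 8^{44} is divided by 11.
By Fermat: 8^{10} ≡ 1 mod 11. 44 = 4×10 + 4. So 8^{44} ≡ 8^{4} ≡ 4 mod 11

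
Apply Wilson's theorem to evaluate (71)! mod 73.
(72)! = (71)! × (72) ≡ -1 (mod 73). So (71)! ≡ -1 × (72)^(-1) ≡ (-1)×(-1) = 1 (mod 73)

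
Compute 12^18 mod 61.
By repeated squaring (mod 61): 12^{1}≡12, 12^{2}≡22, 12^{4}≡57, 12^{8}≡16, 12^{16}≡12. Then 12^{18} = 12^{16+2} ≡ 12 × 22 ≡ 20 (mod 61)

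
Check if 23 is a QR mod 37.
By Euler's criterion: 23^{18} ≡ 36 (mod 37). Since this equals -1 (≡ 36), 23 is not a QR.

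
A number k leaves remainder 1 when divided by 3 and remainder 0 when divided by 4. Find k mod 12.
M = 3 × 4 = 12. M₁ = 4, y₁ ≡ 1 mod 3. M₂ = 3, y₂ ≡ 3 mod 4. k = 1×4×1 + 0×3×3 ≡ 4 mod 12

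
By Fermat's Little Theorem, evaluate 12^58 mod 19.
By Fermat: 12^{18} ≡ 1 (mod 19). 58 = 3×18 + 4. So 12^{58} ≡ 12^{4} ≡ 7 (mod 19)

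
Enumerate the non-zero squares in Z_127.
Squares in Z_127*: {1, 2, 4, 8, 9, 11, 13, 15, 16, 17, 18, 19, 21, 22, 25, 26, 30, 31, 32, 34, 35, 36, 37, 38, 41, 42, 44, 47, 49, 50, 52, 60, 61, 62, 64, 68, 69, 70, 71, 72, 73, 74, 76, 79, 81, 82, 84, 87, 88, 94, 98, 99, 100, 103, 104, 107, 113, 115, 117, 120, 121, 122, 124}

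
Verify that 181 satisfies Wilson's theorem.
(180)! mod 181 = 180. Since this equals -1 mod 181, Wilson confirms 181 is prime.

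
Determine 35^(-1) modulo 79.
Since 79 is prime, by Fermat 35^(-1) ≡ 35^{77} ≡ 70 (mod 79). Verify: 35 × 70 = 2450 ≡ 1 (mod 79)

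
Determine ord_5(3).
Powers of 3 mod 5: 3^1≡3, 3^2≡4, 3^3≡2, 3^4≡1. So the order of 3 is 4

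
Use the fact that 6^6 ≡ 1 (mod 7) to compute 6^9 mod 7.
By Fermat: 6^{6} ≡ 1 (mod 7). So 6^{9} = 6^{6} · 6^{3} ≡ 6^{3} ≡ 6 (mod 7)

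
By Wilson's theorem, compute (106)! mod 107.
By Wilson's theorem, (106)! ≡ -1 ≡ 106 mod 107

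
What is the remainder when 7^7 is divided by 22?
By repeated squaring (mod 22): 7^{1}≡7, 7^{2}≡5, 7^{4}≡3. Then 7^{7} = 7^{4+2+1} ≡ 3 × 5 × 7 ≡ 17 (mod 22)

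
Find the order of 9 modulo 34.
Powers of 9 mod 34: 9^1≡9, 9^2≡13, 9^3≡15, 9^4≡33, 9^5≡25, 9^6≡21, 9^7≡19, 9^8≡1. Order = 8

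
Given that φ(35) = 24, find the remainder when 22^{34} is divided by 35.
By Euler: 22^{24} ≡ 1 (mod 35) since gcd(22, 35) = 1. 34 = 1×24 + 10. So 22^{34} ≡ 22^{10} ≡ 29 (mod 35)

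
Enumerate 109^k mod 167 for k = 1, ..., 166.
109^1, 109^2, ..., 109^{166} mod 167: [109, 24, 111, 75, 159, 130, 142, 114, 68, 64, 129, 33, 90, 124, 156, 137, 70, 115, 10, 88, 73, 108, 82, 87, 131, 84, 138, 12, 139, 121, 163, 65, 71, 57, 34, 32, 148, 100, 45, 62, 78, 152, 35, 141, 5, 44, 120, 54, 41, 127, 149, 42, 69, 6, 153, 144, 165, 116, 119, 112, 17, 16, 74, 50, 106, 31, 39, 76, 101, 154, 86, 22, 60, 27, 104, 147, 158, 21, 118, 3, 160, 72, 166, 58, 143, 56, 92, 8, 37, 25, 53, 99, 103, 38, 134, 77, 43, 11, 30, 97, 52, 157, 79, 94, 59, 85, 80, 36, 83, 29, 155, 28, 46, 4, 102, 96, 110, 133, 135, 19, 67, 122, 105, 89, 15, 132, 26, 162, 123, 47, 113, 126, 40, 18, 125, 98, 161, 14, 23, 2, 51, 48, 55, 150, 151, 93, 117, 61, 136, 128, 91, 66, 13, 81, 145, 107, 140, 63, 20, 9, 146, 49, 164, 7, 95, 1]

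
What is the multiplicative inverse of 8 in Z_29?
Since 29 is prime, by Fermat 8^(-1) ≡ 8^{27} ≡ 11 (mod 29). Verify: 8 × 11 = 88 ≡ 1 (mod 29)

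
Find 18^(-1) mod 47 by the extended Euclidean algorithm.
Extended GCD: 18(-13) + 47(5) = 1. So 18^(-1) ≡ -13 ≡ 34 mod 47. Verify: 18 × 34 = 612 ≡ 1 mod 47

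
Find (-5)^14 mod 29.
By repeated squaring mod 29: (-5)^{1}≡24, (-5)^{2}≡25, (-5)^{4}≡16, (-5)^{8}≡24. Then (-5)^{14} = (-5)^{8+4+2} ≡ 24 × 16 × 25 ≡ 1 mod 29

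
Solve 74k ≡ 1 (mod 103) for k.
Since 103 is prime, by Fermat 74^(-1) ≡ 74^{101} ≡ 71 (mod 103). Verify: 74 × 71 = 5254 ≡ 1 (mod 103)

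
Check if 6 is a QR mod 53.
By Euler's criterion: 6^{26} ≡ 1 mod 53. Since this equals 1, 6 is a QR.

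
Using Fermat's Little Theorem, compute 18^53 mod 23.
By Fermat: 18^{22} ≡ 1 mod 23. 53 = 2×22 + 9. So 18^{53} ≡ 18^{9} ≡ 12 mod 23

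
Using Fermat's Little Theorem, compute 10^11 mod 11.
By Fermat: 10^{10} ≡ 1 mod 11. So 10^{11} = 10^{10} · 10^{1} ≡ 10^{1} ≡ 10 mod 11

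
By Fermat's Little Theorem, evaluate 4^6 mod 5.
By Fermat: 4^{4} ≡ 1 (mod 5). So 4^{6} = 4^{4} · 4^{2} ≡ 4^{2} ≡ 1 (mod 5)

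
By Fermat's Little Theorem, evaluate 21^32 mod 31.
By Fermat: 21^{30} ≡ 1 (mod 31). So 21^{32} = 21^{30} · 21^{2} ≡ 21^{2} ≡ 7 (mod 31)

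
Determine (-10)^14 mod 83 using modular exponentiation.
By repeated squaring (mod 83): (-10)^{1}≡73, (-10)^{2}≡17, (-10)^{4}≡40, (-10)^{8}≡23. Then (-10)^{14} = (-10)^{8+4+2} ≡ 23 × 40 × 17 ≡ 36 (mod 83)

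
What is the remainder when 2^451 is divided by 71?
Using Fermat: 2^{70} ≡ 1 mod 71. 451 ≡ 31 mod 70. So 2^{451} ≡ 2^{31} ≡ 40 mod 71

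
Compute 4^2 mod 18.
4^{2} = 16 ≡ 16 (mod 18)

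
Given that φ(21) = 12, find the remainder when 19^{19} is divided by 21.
By Euler: 19^{12} ≡ 1 mod 21 since gcd(19, 21) = 1. 19 = 1×12 + 7. So 19^{19} ≡ 19^{7} ≡ 19 mod 21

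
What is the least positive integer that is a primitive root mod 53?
g = 2. For each prime q|52: 2^{26}≡52, 2^{4}≡16, none ≡ 1, so ord_53(2) = 52 and 2 is a primitive root.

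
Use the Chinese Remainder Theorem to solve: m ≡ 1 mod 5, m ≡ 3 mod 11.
M = 5 × 11 = 55. M₁ = 11, y₁ ≡ 1 mod 5. M₂ = 5, y₂ ≡ 9 mod 11. m = 1×11×1 + 3×5×9 ≡ 36 mod 55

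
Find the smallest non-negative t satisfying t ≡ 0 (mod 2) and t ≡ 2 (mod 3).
M = 2 × 3 = 6. M₁ = 3, y₁ ≡ 1 (mod 2). M₂ = 2, y₂ ≡ 2 (mod 3). t = 0×3×1 + 2×2×2 ≡ 2 (mod 6)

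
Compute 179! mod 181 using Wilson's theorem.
(180)! = (179)! × (180) ≡ -1 mod 181. So (179)! ≡ -1 × (180)^(-1) ≡ (-1)×(-1) = 1 mod 181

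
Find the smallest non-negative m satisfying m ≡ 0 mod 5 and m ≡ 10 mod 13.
M = 5 × 13 = 65. M₁ = 13, y₁ ≡ 2 mod 5. M₂ = 5, y₂ ≡ 8 mod 13. m = 0×13×2 + 10×5×8 ≡ 10 mod 65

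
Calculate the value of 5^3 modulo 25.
5^{3} = 125 ≡ 0 mod 25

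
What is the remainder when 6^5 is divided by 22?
By repeated squaring (mod 22): 6^{1}≡6, 6^{2}≡14, 6^{4}≡20. Then 6^{5} = 6^{4+1} ≡ 20 × 6 ≡ 10 (mod 22)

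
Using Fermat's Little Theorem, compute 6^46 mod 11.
By Fermat: 6^{10} ≡ 1 mod 11. 46 = 4×10 + 6. So 6^{46} ≡ 6^{6} ≡ 5 mod 11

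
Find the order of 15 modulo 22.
Powers of 15 mod 22: 15^1≡15, 15^2≡5, 15^3≡9, 15^4≡3, 15^5≡1. ord_22(15) = 5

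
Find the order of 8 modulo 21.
Powers of 8 mod 21: 8^1≡8, 8^2≡1. Order = 2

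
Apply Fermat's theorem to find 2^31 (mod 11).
By Fermat: 2^{10} ≡ 1 (mod 11). 31 = 3×10 + 1. So 2^{31} ≡ 2^{1} ≡ 2 (mod 11)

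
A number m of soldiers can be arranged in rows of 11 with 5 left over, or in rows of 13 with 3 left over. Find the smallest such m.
M = 11 × 13 = 143. M₁ = 13, y₁ ≡ 6 mod 11. M₂ = 11, y₂ ≡ 6 mod 13. m = 5×13×6 + 3×11×6 ≡ 16 mod 143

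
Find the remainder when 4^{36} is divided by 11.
By Fermat: 4^{10} ≡ 1 (mod 11). 36 = 3×10 + 6. So 4^{36} ≡ 4^{6} ≡ 4 (mod 11)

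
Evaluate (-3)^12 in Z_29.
By repeated squaring mod 29: (-3)^{1}≡26, (-3)^{2}≡9, (-3)^{4}≡23, (-3)^{8}≡7. Then (-3)^{12} = (-3)^{8+4} ≡ 7 × 23 ≡ 16 mod 29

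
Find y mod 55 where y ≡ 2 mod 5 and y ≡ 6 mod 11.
M = 5 × 11 = 55. M₁ = 11, y₁ ≡ 1 mod 5. M₂ = 5, y₂ ≡ 9 mod 11. y = 2×11×1 + 6×5×9 ≡ 17 mod 55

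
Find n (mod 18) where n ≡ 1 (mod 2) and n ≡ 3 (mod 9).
M = 2 × 9 = 18. M₁ = 9, y₁ ≡ 1 (mod 2). M₂ = 2, y₂ ≡ 5 (mod 9). n = 1×9×1 + 3×2×5 ≡ 3 (mod 18)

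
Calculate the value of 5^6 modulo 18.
By repeated squaring (mod 18): 5^{1}≡5, 5^{2}≡7, 5^{4}≡13. Then 5^{6} = 5^{4+2} ≡ 13 × 7 ≡ 1 (mod 18)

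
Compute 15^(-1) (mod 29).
Since 29 is prime, by Fermat 15^(-1) ≡ 15^{27} ≡ 2 (mod 29). Verify: 15 × 2 = 30 ≡ 1 (mod 29)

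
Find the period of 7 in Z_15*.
Powers of 7 mod 15: 7^1≡7, 7^2≡4, 7^3≡13, 7^4≡1. Order = 4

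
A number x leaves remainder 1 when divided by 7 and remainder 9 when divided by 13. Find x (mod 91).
M = 7 × 13 = 91. M₁ = 13, y₁ ≡ 6 (mod 7). M₂ = 7, y₂ ≡ 2 (mod 13). x = 1×13×6 + 9×7×2 ≡ 22 (mod 91)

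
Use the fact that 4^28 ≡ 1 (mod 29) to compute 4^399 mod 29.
By Fermat: 4^{28} ≡ 1 (mod 29). 399 ≡ 7 (mod 28). So 4^{399} ≡ 4^{7} ≡ 28 (mod 29)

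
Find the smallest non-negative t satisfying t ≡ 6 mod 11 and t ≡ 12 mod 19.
M = 11 × 19 = 209. M₁ = 19, y₁ ≡ 7 mod 11. M₂ = 11, y₂ ≡ 7 mod 19. t = 6×19×7 + 12×11×7 ≡ 50 mod 209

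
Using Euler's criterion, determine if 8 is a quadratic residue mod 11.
By Euler's criterion: 8^{5} ≡ 10 (mod 11). Since this equals -1 (≡ 10), 8 is not a QR.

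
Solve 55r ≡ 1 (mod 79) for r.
Since 79 is prime, by Fermat 55^(-1) ≡ 55^{77} ≡ 23 (mod 79). Verify: 55 × 23 = 1265 ≡ 1 (mod 79)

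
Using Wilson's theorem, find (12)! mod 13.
By Wilson's theorem, (12)! ≡ -1 ≡ 12 (mod 13)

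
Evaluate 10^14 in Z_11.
Using Fermat: 10^{10} ≡ 1 (mod 11). 14 ≡ 4 (mod 10). So 10^{14} ≡ 10^{4} ≡ 1 (mod 11)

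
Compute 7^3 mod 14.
7^{3} = 343 ≡ 7 mod 14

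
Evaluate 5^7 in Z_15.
By repeated squaring mod 15: 5^{1}≡5, 5^{2}≡10, 5^{4}≡10. Then 5^{7} = 5^{4+2+1} ≡ 10 × 10 × 5 ≡ 5 mod 15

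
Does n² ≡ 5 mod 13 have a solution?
By Euler's criterion: 5^{6} ≡ 12 mod 13. Since this equals -1 (≡ 12), 5 is not a QR.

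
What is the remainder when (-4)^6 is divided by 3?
Using Fermat: (-4)^{2} ≡ 1 (mod 3). 6 ≡ 0 (mod 2). So (-4)^{6} ≡ (-4)^{0} ≡ 1 (mod 3)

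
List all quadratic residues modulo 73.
Quadratic residues modulo 73: {1, 2, 3, 4, 6, 8, 9, 12, 16, 18, 19, 23, 24, 25, 27, 32, 35, 36, 37, 38, 41, 46, 48, 49, 50, 54, 55, 57, 61, 64, 65, 67, 69, 70, 71, 72}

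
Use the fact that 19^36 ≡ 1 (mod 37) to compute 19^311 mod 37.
By Fermat: 19^{36} ≡ 1 (mod 37). 311 ≡ 23 (mod 36). So 19^{311} ≡ 19^{23} ≡ 15 (mod 37)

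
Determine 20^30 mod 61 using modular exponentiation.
By repeated squaring (mod 61): 20^{1}≡20, 20^{2}≡34, 20^{4}≡58, 20^{8}≡9, 20^{16}≡20. Then 20^{30} = 20^{16+8+4+2} ≡ 20 × 9 × 58 × 34 ≡ 1 (mod 61)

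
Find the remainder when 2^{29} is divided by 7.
By Fermat: 2^{6} ≡ 1 (mod 7). 29 = 4×6 + 5. So 2^{29} ≡ 2^{5} ≡ 4 (mod 7)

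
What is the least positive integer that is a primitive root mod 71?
g = 7. For each prime q|70: 7^{35}≡70, 7^{14}≡54, 7^{10}≡45, none ≡ 1, so ord_71(7) = 70 and 7 is a primitive root.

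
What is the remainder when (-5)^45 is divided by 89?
By repeated squaring mod 89: (-5)^{1}≡84, (-5)^{2}≡25, (-5)^{4}≡2, (-5)^{8}≡4, (-5)^{16}≡16, (-5)^{32}≡78. Then (-5)^{45} = (-5)^{32+8+4+1} ≡ 78 × 4 × 2 × 84 ≡ 84 mod 89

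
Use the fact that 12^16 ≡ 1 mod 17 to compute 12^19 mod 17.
By Fermat: 12^{16} ≡ 1 mod 17. So 12^{19} = 12^{16} · 12^{3} ≡ 12^{3} ≡ 11 mod 17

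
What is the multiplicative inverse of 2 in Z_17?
Since 17 is prime, by Fermat 2^(-1) ≡ 2^{15} ≡ 9 mod 17. Verify: 2 × 9 = 18 ≡ 1 mod 17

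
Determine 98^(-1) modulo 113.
Since 113 is prime, by Fermat 98^(-1) ≡ 98^{111} ≡ 15 (mod 113). Verify: 98 × 15 = 1470 ≡ 1 (mod 113)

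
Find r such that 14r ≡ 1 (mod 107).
Since 107 is prime, by Fermat 14^(-1) ≡ 14^{105} ≡ 23 (mod 107). Verify: 14 × 23 = 322 ≡ 1 (mod 107)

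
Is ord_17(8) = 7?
Powers of 8 mod 17: 8^1≡8, 8^2≡13, 8^3≡2, 8^4≡16, 8^5≡9, 8^6≡4, 8^7≡15, 8^8≡1. 8^7≡15≢1, so ord ≠ 7. No, the actual order is 8.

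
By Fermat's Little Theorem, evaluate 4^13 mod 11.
By Fermat: 4^{10} ≡ 1 (mod 11). So 4^{13} = 4^{10} · 4^{3} ≡ 4^{3} ≡ 9 (mod 11)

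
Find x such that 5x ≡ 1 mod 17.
Since 17 is prime, by Fermat 5^(-1) ≡ 5^{15} ≡ 7 mod 17. Verify: 5 × 7 = 35 ≡ 1 mod 17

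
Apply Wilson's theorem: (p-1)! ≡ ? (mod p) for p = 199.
By Wilson's theorem, (198)! ≡ -1 ≡ 198 mod 199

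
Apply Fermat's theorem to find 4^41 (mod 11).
By Fermat: 4^{10} ≡ 1 (mod 11). 41 = 4×10 + 1. So 4^{41} ≡ 4^{1} ≡ 4 (mod 11)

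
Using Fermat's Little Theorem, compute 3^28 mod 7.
By Fermat: 3^{6} ≡ 1 (mod 7). 28 = 4×6 + 4. So 3^{28} ≡ 3^{4} ≡ 4 (mod 7)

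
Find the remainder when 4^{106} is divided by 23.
By Fermat: 4^{22} ≡ 1 (mod 23). 106 = 4×22 + 18. So 4^{106} ≡ 4^{18} ≡ 8 (mod 23)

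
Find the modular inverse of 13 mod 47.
Since 47 is prime, by Fermat 13^(-1) ≡ 13^{45} ≡ 29 (mod 47). Verify: 13 × 29 = 377 ≡ 1 (mod 47)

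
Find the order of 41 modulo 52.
Powers of 41 mod 52: 41^1≡41, 41^2≡17, 41^3≡21, 41^4≡29, 41^5≡45, 41^6≡25, 41^7≡37, 41^8≡9, 41^9≡5, 41^10≡49, 41^11≡33, 41^12≡1. ord_52(41) = 12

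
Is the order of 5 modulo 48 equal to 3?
Powers of 5 mod 48: 5^1≡5, 5^2≡25, 5^3≡29, 5^4≡1. 5^3≡29≢1, so ord ≠ 3. No, the actual order is 4.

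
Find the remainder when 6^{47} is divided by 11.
By Fermat: 6^{10} ≡ 1 (mod 11). 47 = 4×10 + 7. So 6^{47} ≡ 6^{7} ≡ 8 (mod 11)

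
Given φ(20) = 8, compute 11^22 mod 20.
By Euler: 11^{8} ≡ 1 mod 20 since gcd(11, 20) = 1. 22 = 2×8 + 6. So 11^{22} ≡ 11^{6} ≡ 1 mod 20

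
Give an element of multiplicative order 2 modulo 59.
58 has order 2 mod 59 since 58^{2} ≡ 1 (mod 59) and no smaller power works.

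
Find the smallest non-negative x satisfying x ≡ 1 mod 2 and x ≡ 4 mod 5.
M = 2 × 5 = 10. M₁ = 5, y₁ ≡ 1 mod 2. M₂ = 2, y₂ ≡ 3 mod 5. x = 1×5×1 + 4×2×3 ≡ 9 mod 10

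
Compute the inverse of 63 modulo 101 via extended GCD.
Extended GCD: 63(-8) + 101(5) = 1. So 63^(-1) ≡ -8 ≡ 93 mod 101. Verify: 63 × 93 = 5859 ≡ 1 mod 101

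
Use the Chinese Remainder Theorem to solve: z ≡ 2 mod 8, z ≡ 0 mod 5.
M = 8 × 5 = 40. M₁ = 5, y₁ ≡ 5 mod 8. M₂ = 8, y₂ ≡ 2 mod 5. z = 2×5×5 + 0×8×2 ≡ 10 mod 40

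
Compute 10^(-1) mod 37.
Since 37 is prime, by Fermat 10^(-1) ≡ 10^{35} ≡ 26 mod 37. Verify: 10 × 26 = 260 ≡ 1 mod 37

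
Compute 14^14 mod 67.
By repeated squaring (mod 67): 14^{1}≡14, 14^{2}≡62, 14^{4}≡25, 14^{8}≡22. Then 14^{14} = 14^{8+4+2} ≡ 22 × 25 × 62 ≡ 64 (mod 67)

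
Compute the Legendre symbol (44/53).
(44/53) = 44^{26} mod 53 = 1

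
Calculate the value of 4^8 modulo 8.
By repeated squaring mod 8: 4^{1}≡4, 4^{2}≡0, 4^{4}≡0, 4^{8}≡0. So 4^{8} ≡ 0 mod 8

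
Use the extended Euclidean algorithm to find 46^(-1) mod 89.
Extended GCD: 46(-29) + 89(15) = 1. So 46^(-1) ≡ -29 ≡ 60 mod 89. Verify: 46 × 60 = 2760 ≡ 1 mod 89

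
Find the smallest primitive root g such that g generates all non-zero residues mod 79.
g = 3. For each prime q|78: 3^{39}≡78, 3^{26}≡23, 3^{6}≡18, none ≡ 1, so ord_79(3) = 78 and 3 is a primitive root.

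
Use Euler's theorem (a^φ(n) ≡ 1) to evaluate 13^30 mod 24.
By Euler: 13^{8} ≡ 1 mod 24 since gcd(13, 24) = 1. 30 = 3×8 + 6. So 13^{30} ≡ 13^{6} ≡ 1 mod 24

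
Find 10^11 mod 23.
By repeated squaring mod 23: 10^{1}≡10, 10^{2}≡8, 10^{4}≡18, 10^{8}≡2. Then 10^{11} = 10^{8+2+1} ≡ 2 × 8 × 10 ≡ 22 mod 23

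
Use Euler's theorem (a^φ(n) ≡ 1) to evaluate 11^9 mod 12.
By Euler: 11^{4} ≡ 1 (mod 12) since gcd(11, 12) = 1. 9 = 2×4 + 1. So 11^{9} ≡ 11^{1} ≡ 11 (mod 12)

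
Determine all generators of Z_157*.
There are φ(156) = 48 primitive roots mod 157: {5, 6, 15, 18, 20, 21, 24, 26, 34, 38, 43, 53, 55, 60, 61, 62, 63, 66, 69, 70, 72, 73, 74, 77, 80, 83, 84, 85, 87, 88, 91, 94, 95, 96, 97, 102, 104, 114, 119, 123, 131, 133, 136, 137, 139, 142, 151, 152}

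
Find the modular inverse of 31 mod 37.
Since 37 is prime, by Fermat 31^(-1) ≡ 31^{35} ≡ 6 (mod 37). Verify: 31 × 6 = 186 ≡ 1 (mod 37)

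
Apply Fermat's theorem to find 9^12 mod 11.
By Fermat: 9^{10} ≡ 1 mod 11. So 9^{12} = 9^{10} · 9^{2} ≡ 9^{2} ≡ 4 mod 11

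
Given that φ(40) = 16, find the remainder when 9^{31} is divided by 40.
By Euler: 9^{16} ≡ 1 (mod 40) since gcd(9, 40) = 1. 31 = 1×16 + 15. So 9^{31} ≡ 9^{15} ≡ 9 (mod 40)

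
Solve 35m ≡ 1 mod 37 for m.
Since 37 is prime, by Fermat 35^(-1) ≡ 35^{35} ≡ 18 mod 37. Verify: 35 × 18 = 630 ≡ 1 mod 37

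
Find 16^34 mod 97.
By repeated squaring mod 97: 16^{1}≡16, 16^{2}≡62, 16^{4}≡61, 16^{8}≡35, 16^{16}≡61, 16^{32}≡35. Then 16^{34} = 16^{32+2} ≡ 35 × 62 ≡ 36 mod 97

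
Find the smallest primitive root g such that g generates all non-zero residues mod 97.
g = 5. For each prime q|96: 5^{48}≡96, 5^{32}≡35, none ≡ 1, so ord_97(5) = 96 and 5 is a primitive root.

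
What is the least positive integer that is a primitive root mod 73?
g = 5. For each prime q|72: 5^{36}≡72, 5^{24}≡8, none ≡ 1, so ord_73(5) = 72 and 5 is a primitive root.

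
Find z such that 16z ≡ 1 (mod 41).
Since 41 is prime, by Fermat 16^(-1) ≡ 16^{39} ≡ 18 (mod 41). Verify: 16 × 18 = 288 ≡ 1 (mod 41)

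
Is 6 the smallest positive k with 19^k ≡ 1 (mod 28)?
Powers of 19 mod 28: 19^1≡19, 19^2≡25, 19^3≡27, 19^4≡9, 19^5≡3, 19^6≡1. First k with 19^k≡1 is k=6. Yes, ord_28(19) = 6.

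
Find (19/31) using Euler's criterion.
(19/31) = 19^{15} mod 31 = 1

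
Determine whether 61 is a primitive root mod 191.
ord_191(61) divides 190. For each prime q|190: 61^{95}≡190, 61^{38}≡39, 61^{10}≡6, none ≡ 1. So 61 has order 190 and is a primitive root mod 191.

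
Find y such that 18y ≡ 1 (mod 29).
Since 29 is prime, by Fermat 18^(-1) ≡ 18^{27} ≡ 21 (mod 29). Verify: 18 × 21 = 378 ≡ 1 (mod 29)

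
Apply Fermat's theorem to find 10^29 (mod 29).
By Fermat: 10^{28} ≡ 1 (mod 29). So 10^{29} = 10^{28} · 10^{1} ≡ 10^{1} ≡ 10 (mod 29)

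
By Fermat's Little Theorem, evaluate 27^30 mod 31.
By Fermat's Little Theorem, 27^{30} ≡ 1 mod 31 since 31 is prime and gcd(27, 31) = 1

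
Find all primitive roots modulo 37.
There are φ(36) = 12 primitive roots mod 37: {2, 5, 13, 15, 17, 18, 19, 20, 22, 24, 32, 35}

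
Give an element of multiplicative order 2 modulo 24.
5 has order 2 mod 24 since 5^{2} ≡ 1 mod 24 and no smaller power works.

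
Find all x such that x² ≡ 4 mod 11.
The square roots of 4 mod 11 are 9 and 2. Verify: 9² = 81 ≡ 4 mod 11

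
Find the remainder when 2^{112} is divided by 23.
By Fermat: 2^{22} ≡ 1 (mod 23). 112 = 5×22 + 2. So 2^{112} ≡ 2^{2} ≡ 4 (mod 23)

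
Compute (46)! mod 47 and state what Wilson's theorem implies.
(46)! mod 47 = 46. Since this equals -1 mod 47, Wilson confirms 47 is prime.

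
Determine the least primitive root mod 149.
g = 2. For each prime q|148: 2^{74}≡148, 2^{4}≡16, none ≡ 1, so ord_149(2) = 148 and 2 is a primitive root.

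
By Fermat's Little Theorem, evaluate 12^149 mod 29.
By Fermat: 12^{28} ≡ 1 (mod 29). 149 = 5×28 + 9. So 12^{149} ≡ 12^{9} ≡ 12 (mod 29)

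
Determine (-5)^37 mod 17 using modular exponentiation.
Using Fermat: (-5)^{16} ≡ 1 mod 17. 37 ≡ 5 mod 16. So (-5)^{37} ≡ (-5)^{5} ≡ 3 mod 17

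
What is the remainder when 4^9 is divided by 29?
By repeated squaring mod 29: 4^{1}≡4, 4^{2}≡16, 4^{4}≡24, 4^{8}≡25. Then 4^{9} = 4^{8+1} ≡ 25 × 4 ≡ 13 mod 29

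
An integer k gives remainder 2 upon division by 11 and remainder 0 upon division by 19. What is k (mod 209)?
M = 11 × 19 = 209. M₁ = 19, y₁ ≡ 7 (mod 11). M₂ = 11, y₂ ≡ 7 (mod 19). k = 2×19×7 + 0×11×7 ≡ 57 (mod 209)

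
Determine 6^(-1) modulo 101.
Since 101 is prime, by Fermat 6^(-1) ≡ 6^{99} ≡ 17 (mod 101). Verify: 6 × 17 = 102 ≡ 1 (mod 101)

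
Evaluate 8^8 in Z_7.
Using Fermat: 8^{6} ≡ 1 mod 7. 8 ≡ 2 mod 6. So 8^{8} ≡ 8^{2} ≡ 1 mod 7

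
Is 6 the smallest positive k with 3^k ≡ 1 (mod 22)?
Powers of 3 mod 22: 3^1≡3, 3^2≡9, 3^3≡5, 3^4≡15, 3^5≡1. Already 3^5≡1, so the order is 5 < 6. No, the actual order is 5.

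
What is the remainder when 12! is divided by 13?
By Wilson's theorem, (12)! ≡ -1 ≡ 12 (mod 13)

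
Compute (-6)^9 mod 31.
By repeated squaring (mod 31): (-6)^{1}≡25, (-6)^{2}≡5, (-6)^{4}≡25, (-6)^{8}≡5. Then (-6)^{9} = (-6)^{8+1} ≡ 5 × 25 ≡ 1 (mod 31)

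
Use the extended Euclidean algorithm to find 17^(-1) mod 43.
Extended GCD: 17(-5) + 43(2) = 1. So 17^(-1) ≡ -5 ≡ 38 (mod 43). Verify: 17 × 38 = 646 ≡ 1 (mod 43)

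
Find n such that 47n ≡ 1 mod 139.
Since 139 is prime, by Fermat 47^(-1) ≡ 47^{137} ≡ 71 mod 139. Verify: 47 × 71 = 3337 ≡ 1 mod 139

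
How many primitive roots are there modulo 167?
There are φ(167-1) = φ(166) = 82 primitive roots modulo 167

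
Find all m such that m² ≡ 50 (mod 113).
The square roots of 50 mod 113 are 29 and 84. Verify: 29² = 841 ≡ 50 (mod 113)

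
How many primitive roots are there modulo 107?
There are φ(107-1) = φ(106) = 52 primitive roots modulo 107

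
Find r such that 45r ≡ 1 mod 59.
Since 59 is prime, by Fermat 45^(-1) ≡ 45^{57} ≡ 21 mod 59. Verify: 45 × 21 = 945 ≡ 1 mod 59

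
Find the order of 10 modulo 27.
Powers of 10 mod 27: 10^1≡10, 10^2≡19, 10^3≡1. ord_27(10) = 3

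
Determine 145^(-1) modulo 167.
Since 167 is prime, by Fermat 145^(-1) ≡ 145^{165} ≡ 129 mod 167. Verify: 145 × 129 = 18705 ≡ 1 mod 167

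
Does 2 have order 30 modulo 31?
2^{5} ≡ 1 (mod 31) and 5 < 30, so ord_31(2) = 5 ≠ 30 and 2 is not a primitive root.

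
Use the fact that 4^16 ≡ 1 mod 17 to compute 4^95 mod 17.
By Fermat: 4^{16} ≡ 1 mod 17. 95 = 5×16 + 15. So 4^{95} ≡ 4^{15} ≡ 13 mod 17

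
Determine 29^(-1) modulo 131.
Since 131 is prime, by Fermat 29^(-1) ≡ 29^{129} ≡ 122 mod 131. Verify: 29 × 122 = 3538 ≡ 1 mod 131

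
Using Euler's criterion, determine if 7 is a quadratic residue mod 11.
By Euler's criterion: 7^{5} ≡ 10 mod 11. Since this equals -1 (≡ 10), 7 is not a QR.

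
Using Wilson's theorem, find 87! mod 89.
(88)! = (87)! × (88) ≡ -1 (mod 89). So (87)! ≡ -1 × (88)^(-1) ≡ (-1)×(-1) = 1 (mod 89)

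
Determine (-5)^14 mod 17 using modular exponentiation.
By repeated squaring mod 17: (-5)^{1}≡12, (-5)^{2}≡8, (-5)^{4}≡13, (-5)^{8}≡16. Then (-5)^{14} = (-5)^{8+4+2} ≡ 16 × 13 × 8 ≡ 15 mod 17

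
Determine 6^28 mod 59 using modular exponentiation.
By repeated squaring mod 59: 6^{1}≡6, 6^{2}≡36, 6^{4}≡57, 6^{8}≡4, 6^{16}≡16. Then 6^{28} = 6^{16+8+4} ≡ 16 × 4 × 57 ≡ 49 mod 59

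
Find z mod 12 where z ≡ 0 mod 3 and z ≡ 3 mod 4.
M = 3 × 4 = 12. M₁ = 4, y₁ ≡ 1 mod 3. M₂ = 3, y₂ ≡ 3 mod 4. z = 0×4×1 + 3×3×3 ≡ 3 mod 12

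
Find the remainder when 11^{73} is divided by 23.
By Fermat: 11^{22} ≡ 1 mod 23. 73 = 3×22 + 7. So 11^{73} ≡ 11^{7} ≡ 7 mod 23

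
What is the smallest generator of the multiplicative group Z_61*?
g = 2. For each prime q|60: 2^{30}≡60, 2^{20}≡47, 2^{12}≡9, none ≡ 1, so ord_61(2) = 60 and 2 is a primitive root.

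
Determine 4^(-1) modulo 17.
Since 17 is prime, by Fermat 4^(-1) ≡ 4^{15} ≡ 13 (mod 17). Verify: 4 × 13 = 52 ≡ 1 (mod 17)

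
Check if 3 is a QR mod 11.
By Euler's criterion: 3^{5} ≡ 1 mod 11. Since this equals 1, 3 is a QR.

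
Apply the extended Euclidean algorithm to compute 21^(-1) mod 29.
Extended GCD: 21(-11) + 29(8) = 1. So 21^(-1) ≡ -11 ≡ 18 mod 29. Verify: 21 × 18 = 378 ≡ 1 mod 29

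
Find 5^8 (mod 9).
By repeated squaring (mod 9): 5^{1}≡5, 5^{2}≡7, 5^{4}≡4, 5^{8}≡7. So 5^{8} ≡ 7 (mod 9)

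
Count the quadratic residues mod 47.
For prime 47, there are (p-1)/2 = (47-1)/2 = 23 quadratic residues (excluding 0).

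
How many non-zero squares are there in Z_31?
For prime 31, there are (p-1)/2 = (31-1)/2 = 15 quadratic residues (excluding 0).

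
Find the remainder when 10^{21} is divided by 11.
By Fermat: 10^{10} ≡ 1 (mod 11). 21 = 2×10 + 1. So 10^{21} ≡ 10^{1} ≡ 10 (mod 11)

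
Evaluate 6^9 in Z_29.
By repeated squaring (mod 29): 6^{1}≡6, 6^{2}≡7, 6^{4}≡20, 6^{8}≡23. Then 6^{9} = 6^{8+1} ≡ 23 × 6 ≡ 22 (mod 29)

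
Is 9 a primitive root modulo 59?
9^{29} ≡ 1 mod 59 and 29 < 58, so ord_59(9) = 29 ≠ 58 and 9 is not a primitive root.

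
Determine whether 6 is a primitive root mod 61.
ord_61(6) divides 60. For each prime q|60: 6^{30}≡60, 6^{20}≡47, 6^{12}≡20, none ≡ 1. So 6 has order 60 and is a primitive root mod 61.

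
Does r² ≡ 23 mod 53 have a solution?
By Euler's criterion: 23^{26} ≡ 52 mod 53. Since this equals -1 (≡ 52), 23 is not a QR.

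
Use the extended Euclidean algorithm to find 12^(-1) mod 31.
Extended GCD: 12(13) + 31(-5) = 1. So 12^(-1) ≡ 13 (mod 31). Verify: 12 × 13 = 156 ≡ 1 (mod 31)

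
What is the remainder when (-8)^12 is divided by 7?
Using Fermat: (-8)^{6} ≡ 1 (mod 7). 12 ≡ 0 (mod 6). So (-8)^{12} ≡ (-8)^{0} ≡ 1 (mod 7)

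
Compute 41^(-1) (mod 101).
Since 101 is prime, by Fermat 41^(-1) ≡ 41^{99} ≡ 69 (mod 101). Verify: 41 × 69 = 2829 ≡ 1 (mod 101)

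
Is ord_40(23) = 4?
Powers of 23 mod 40: 23^1≡23, 23^2≡9, 23^3≡7, 23^4≡1. First k with 23^k≡1 is k=4. Yes, ord_40(23) = 4.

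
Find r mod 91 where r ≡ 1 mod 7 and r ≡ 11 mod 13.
M = 7 × 13 = 91. M₁ = 13, y₁ ≡ 6 mod 7. M₂ = 7, y₂ ≡ 2 mod 13. r = 1×13×6 + 11×7×2 ≡ 50 mod 91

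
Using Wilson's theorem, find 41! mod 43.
(42)! = (41)! × (42) ≡ -1 mod 43. So (41)! ≡ -1 × (42)^(-1) ≡ (-1)×(-1) = 1 mod 43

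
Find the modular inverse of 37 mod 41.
Since 41 is prime, by Fermat 37^(-1) ≡ 37^{39} ≡ 10 (mod 41). Verify: 37 × 10 = 370 ≡ 1 (mod 41)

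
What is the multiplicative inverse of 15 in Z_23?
Since 23 is prime, by Fermat 15^(-1) ≡ 15^{21} ≡ 20 mod 23. Verify: 15 × 20 = 300 ≡ 1 mod 23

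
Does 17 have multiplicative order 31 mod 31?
Powers of 17 mod 31: 17^1≡17, 17^2≡10, 17^3≡15, 17^4≡7, 17^5≡26, 17^6≡8, 17^7≡12, 17^8≡18, 17^9≡27, 17^10≡25, 17^11≡22, 17^12≡2, 17^13≡3, 17^14≡20, 17^15≡30, 17^16≡14, 17^17≡21, 17^18≡16, 17^19≡24, 17^20≡5, 17^21≡23, 17^22≡19, 17^23≡13, 17^24≡4, 17^25≡6, 17^26≡9, 17^27≡29, 17^28≡28, 17^29≡11, 17^30≡1. Already 17^30≡1, so the order is 30 < 31. No, the actual order is 30.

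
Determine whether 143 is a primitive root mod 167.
ord_167(143) divides 166. For each prime q|166: 143^{83}≡166, 143^{2}≡75, none ≡ 1. So 143 has order 166 and is a primitive root mod 167.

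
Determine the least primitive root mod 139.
g = 2. Powers: [2, 4, 8, 16, 32, 64, 128, 117, 95, 51, ...] generates all 138 non-zero residues.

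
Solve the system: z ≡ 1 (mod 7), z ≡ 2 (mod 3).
M = 7 × 3 = 21. M₁ = 3, y₁ ≡ 5 (mod 7). M₂ = 7, y₂ ≡ 1 (mod 3). z = 1×3×5 + 2×7×1 ≡ 8 (mod 21)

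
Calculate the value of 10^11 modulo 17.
By repeated squaring mod 17: 10^{1}≡10, 10^{2}≡15, 10^{4}≡4, 10^{8}≡16. Then 10^{11} = 10^{8+2+1} ≡ 16 × 15 × 10 ≡ 3 mod 17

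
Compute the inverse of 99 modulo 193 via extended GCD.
Extended GCD: 99(39) + 193(-20) = 1. So 99^(-1) ≡ 39 (mod 193). Verify: 99 × 39 = 3861 ≡ 1 (mod 193)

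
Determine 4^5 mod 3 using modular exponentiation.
Using Fermat: 4^{2} ≡ 1 mod 3. 5 ≡ 1 mod 2. So 4^{5} ≡ 4^{1} ≡ 1 mod 3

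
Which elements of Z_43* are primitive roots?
There are φ(42) = 12 primitive roots mod 43: {3, 5, 12, 18, 19, 20, 26, 28, 29, 30, 33, 34}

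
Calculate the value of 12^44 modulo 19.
Using Fermat: 12^{18} ≡ 1 mod 19. 44 ≡ 8 mod 18. So 12^{44} ≡ 12^{8} ≡ 11 mod 19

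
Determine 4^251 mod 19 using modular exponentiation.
Using Fermat: 4^{18} ≡ 1 (mod 19). 251 ≡ 17 (mod 18). So 4^{251} ≡ 4^{17} ≡ 5 (mod 19)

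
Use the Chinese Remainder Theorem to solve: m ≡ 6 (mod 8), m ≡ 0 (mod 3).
M = 8 × 3 = 24. M₁ = 3, y₁ ≡ 3 (mod 8). M₂ = 8, y₂ ≡ 2 (mod 3). m = 6×3×3 + 0×8×2 ≡ 6 (mod 24)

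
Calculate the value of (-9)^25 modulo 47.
By repeated squaring mod 47: (-9)^{1}≡38, (-9)^{2}≡34, (-9)^{4}≡28, (-9)^{8}≡32, (-9)^{16}≡37. Then (-9)^{25} = (-9)^{16+8+1} ≡ 37 × 32 × 38 ≡ 13 mod 47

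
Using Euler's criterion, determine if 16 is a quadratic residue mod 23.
By Euler's criterion: 16^{11} ≡ 1 (mod 23). Since this equals 1, 16 is a QR.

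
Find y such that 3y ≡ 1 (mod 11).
Since 11 is prime, by Fermat 3^(-1) ≡ 3^{9} ≡ 4 (mod 11). Verify: 3 × 4 = 12 ≡ 1 (mod 11)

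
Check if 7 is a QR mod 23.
By Euler's criterion: 7^{11} ≡ 22 mod 23. Since this equals -1 (≡ 22), 7 is not a QR.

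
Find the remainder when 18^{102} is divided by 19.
By Fermat: 18^{18} ≡ 1 mod 19. 102 = 5×18 + 12. So 18^{102} ≡ 18^{12} ≡ 1 mod 19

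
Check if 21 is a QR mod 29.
By Euler's criterion: 21^{14} ≡ 28 (mod 29). Since this equals -1 (≡ 28), 21 is not a QR.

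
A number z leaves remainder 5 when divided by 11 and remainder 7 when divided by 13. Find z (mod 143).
M = 11 × 13 = 143. M₁ = 13, y₁ ≡ 6 (mod 11). M₂ = 11, y₂ ≡ 6 (mod 13). z = 5×13×6 + 7×11×6 ≡ 137 (mod 143)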